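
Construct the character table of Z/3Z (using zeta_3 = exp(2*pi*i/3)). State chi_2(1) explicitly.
Character table of Z/3Z (irreps indexed chi_0,...,chi_2 with chi_k(m) = zeta_3^(k*m), zeta_3 = exp(2*pi*i/3)):
  irrep \ class  {0} (size 1)  {1} (size 1)    {2} (size 1)  
  chi_0          1             1               1             
  chi_1          1             exp(2*I*pi/3)   exp(-2*I*pi/3)
  chi_2          1             exp(-2*I*pi/3)  exp(2*I*pi/3) 

Spot check: chi_2(1) = zeta_3^(2*1) = zeta_3^2 = exp(-2*I*pi/3).

Argument: Z/3Z is abelian, so all 3 irreducible complex representations are 1-dimensional. They are given by chi_k(m) = zeta_3^(k*m) for k = 0,...,2. Row orthogonality: sum_m chi_k(m) conj(chi_l(m)) = 3 * [k = l].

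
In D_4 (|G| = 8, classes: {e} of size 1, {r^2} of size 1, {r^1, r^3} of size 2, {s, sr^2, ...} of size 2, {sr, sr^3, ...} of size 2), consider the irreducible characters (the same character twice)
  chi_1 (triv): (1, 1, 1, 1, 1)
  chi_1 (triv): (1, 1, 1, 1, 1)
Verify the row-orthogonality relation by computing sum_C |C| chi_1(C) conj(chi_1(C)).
Sum = 8 = |G| = 8; so <chi_1, chi_1> = 1 (norm-1 confirms irreducibility).

Working: Compute term by term over conjugacy classes (|C| * chi_1(C) * conj(chi_1(C))):
  1*(1)*conj(1) + 1*(1)*conj(1) + 2*(1)*conj(1) + 2*(1)*conj(1) + 2*(1)*conj(1)
  = (1) + (1) + (2) + (2) + (2)
  = 8.
Dividing by |G| = 8 gives 8/8 = 1, matching the row-orthogonality relation <chi_1, chi_1> = [chi_1 = chi_1].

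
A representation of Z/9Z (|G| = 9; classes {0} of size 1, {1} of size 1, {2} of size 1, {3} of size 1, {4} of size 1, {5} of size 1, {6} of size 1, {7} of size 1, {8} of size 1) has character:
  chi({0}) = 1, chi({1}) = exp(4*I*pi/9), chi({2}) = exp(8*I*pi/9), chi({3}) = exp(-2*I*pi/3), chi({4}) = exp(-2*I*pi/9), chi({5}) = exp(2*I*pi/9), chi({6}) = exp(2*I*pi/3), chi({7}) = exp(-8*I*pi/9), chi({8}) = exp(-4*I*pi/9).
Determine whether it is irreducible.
Irreducible: <chi, chi> = 1.

Why: <chi, chi> = (1/|G|) sum_C |C| * |chi(C)|^2 = (1/9)[1*|1|^2 + 1*|exp(4*I*pi/9)|^2 + 1*|exp(8*I*pi/9)|^2 + 1*|exp(-2*I*pi/3)|^2 + 1*|exp(-2*I*pi/9)|^2 + 1*|exp(2*I*pi/9)|^2 + 1*|exp(2*I*pi/3)|^2 + 1*|exp(-8*I*pi/9)|^2 + 1*|exp(-4*I*pi/9)|^2]
  = (1/9)[(1) + (1) + (1) + (1) + (1) + (1) + (1) + (1) + (1)] = 9/9 = 1.
(Exp terms are combined using exp(i*s)*conj(exp(i*t)) = exp(i*(s-t)), and sums of them are collapsed using the identity that for every m > 1 the m distinct m-th roots of unity sum to 0, e.g. 1 + exp(2*I*pi/3) + exp(-2*I*pi/3) = 0.)
A character is irreducible iff <chi, chi> = 1, so this representation is irreducible.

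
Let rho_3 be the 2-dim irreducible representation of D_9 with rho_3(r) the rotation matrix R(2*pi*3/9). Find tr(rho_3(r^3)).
chi_{rho_3}(r^3) = 2*cos(2*pi*3*3/9) = 2

Derivation: rho_3(r^3) is rotation by angle 2*pi*3*3/9, whose trace is 2*cos(2*pi*3*3/9) = 2.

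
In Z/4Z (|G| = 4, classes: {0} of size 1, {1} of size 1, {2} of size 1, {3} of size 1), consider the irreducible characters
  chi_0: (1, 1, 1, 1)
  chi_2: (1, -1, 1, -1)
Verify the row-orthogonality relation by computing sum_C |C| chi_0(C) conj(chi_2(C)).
Sum = 0; so <chi_0, chi_2> = 0 (distinct irreducibles are orthogonal).

Proof sketch: Compute term by term over conjugacy classes (|C| * chi_0(C) * conj(chi_2(C))):
  1*(1)*conj(1) + 1*(1)*conj(-1) + 1*(1)*conj(1) + 1*(1)*conj(-1)
  = (1) + (-1) + (1) + (-1)
  = 0.
(Exp terms are combined using exp(i*s)*conj(exp(i*t)) = exp(i*(s-t)), and sums of them are collapsed using the identity that for every m > 1 the m distinct m-th roots of unity sum to 0, e.g. 1 + exp(2*I*pi/3) + exp(-2*I*pi/3) = 0.)
Dividing by |G| = 4 gives 0/4 = 0, matching the row-orthogonality relation <chi_0, chi_2> = [chi_0 = chi_2].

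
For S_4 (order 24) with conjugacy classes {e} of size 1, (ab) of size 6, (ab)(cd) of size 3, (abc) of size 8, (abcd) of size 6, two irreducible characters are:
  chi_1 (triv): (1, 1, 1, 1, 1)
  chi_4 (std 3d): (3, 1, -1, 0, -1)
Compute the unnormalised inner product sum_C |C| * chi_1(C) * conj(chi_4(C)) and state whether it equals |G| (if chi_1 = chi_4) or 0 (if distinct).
Sum = 0; so <chi_1, chi_4> = 0 (distinct irreducibles are orthogonal).

Solution. Compute term by term over conjugacy classes (|C| * chi_1(C) * conj(chi_4(C))):
  1*(1)*conj(3) + 6*(1)*conj(1) + 3*(1)*conj(-1) + 8*(1)*conj(0) + 6*(1)*conj(-1)
  = (3) + (6) + (-3) + (0) + (-6)
  = 0.
Dividing by |G| = 24 gives 0/24 = 0, matching the row-orthogonality relation <chi_1, chi_4> = [chi_1 = chi_4].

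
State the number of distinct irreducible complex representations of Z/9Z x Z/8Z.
72

Proof sketch: The number of irreducible complex representations of a finite group equals its number of conjugacy classes. Z/9Z x Z/8Z is abelian of order 72, so every element is its own conjugacy class: 72 classes, so Z/9Z x Z/8Z (order 72) has exactly 72 irreducible complex representations.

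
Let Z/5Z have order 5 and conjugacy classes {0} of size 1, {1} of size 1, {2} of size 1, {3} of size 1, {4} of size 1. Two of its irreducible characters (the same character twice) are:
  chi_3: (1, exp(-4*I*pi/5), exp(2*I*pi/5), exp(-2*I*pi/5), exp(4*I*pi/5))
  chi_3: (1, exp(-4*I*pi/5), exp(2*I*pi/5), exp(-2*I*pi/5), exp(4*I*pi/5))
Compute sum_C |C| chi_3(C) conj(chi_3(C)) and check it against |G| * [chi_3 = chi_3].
Sum = 5 = |G| = 5; so <chi_3, chi_3> = 1 (norm-1 confirms irreducibility).

Solution. Compute term by term over conjugacy classes (|C| * chi_3(C) * conj(chi_3(C))):
  1*(1)*conj(1) + 1*(exp(-4*I*pi/5))*conj(exp(-4*I*pi/5)) + 1*(exp(2*I*pi/5))*conj(exp(2*I*pi/5)) + 1*(exp(-2*I*pi/5))*conj(exp(-2*I*pi/5)) + 1*(exp(4*I*pi/5))*conj(exp(4*I*pi/5))
  = (1) + (1) + (1) + (1) + (1)
  = 5.
(Exp terms are combined using exp(i*s)*conj(exp(i*t)) = exp(i*(s-t)), and sums of them are collapsed using the identity that for every m > 1 the m distinct m-th roots of unity sum to 0, e.g. 1 + exp(2*I*pi/3) + exp(-2*I*pi/3) = 0.)
Dividing by |G| = 5 gives 5/5 = 1, matching the row-orthogonality relation <chi_3, chi_3> = [chi_3 = chi_3].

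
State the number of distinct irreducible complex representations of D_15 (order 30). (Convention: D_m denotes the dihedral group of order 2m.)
9

Details: The number of irreducible complex representations of a finite group equals its number of conjugacy classes. D_15 has 9 conjugacy classes ((n+3)/2 for n odd), so D_15 (order 30) has exactly 9 irreducible complex representations.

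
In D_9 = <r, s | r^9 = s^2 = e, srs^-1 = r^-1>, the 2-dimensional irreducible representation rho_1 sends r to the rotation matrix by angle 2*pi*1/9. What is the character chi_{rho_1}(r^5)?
chi_{rho_1}(r^5) = 2*cos(2*pi*1*5/9) = -2*cos(pi/9)

rho_1(r^5) is rotation by angle 2*pi*1*5/9, whose trace is 2*cos(2*pi*1*5/9) = -2*cos(pi/9).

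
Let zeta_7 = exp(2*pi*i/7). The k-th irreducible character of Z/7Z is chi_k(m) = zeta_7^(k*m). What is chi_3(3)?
chi_3(3) = zeta_7^9 = exp(4*I*pi/7)

Argument: chi_3(3) = zeta_7^(3*3) = zeta_7^9. Since zeta_7^7 = 1, this equals zeta_7^2 = exp(2*pi*i*2/7) = exp(4*I*pi/7).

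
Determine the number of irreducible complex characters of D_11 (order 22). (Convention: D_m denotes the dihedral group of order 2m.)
7

Working: The number of irreducible complex representations of a finite group equals its number of conjugacy classes. D_11 has 7 conjugacy classes ((n+3)/2 for n odd), so D_11 (order 22) has exactly 7 irreducible complex representations.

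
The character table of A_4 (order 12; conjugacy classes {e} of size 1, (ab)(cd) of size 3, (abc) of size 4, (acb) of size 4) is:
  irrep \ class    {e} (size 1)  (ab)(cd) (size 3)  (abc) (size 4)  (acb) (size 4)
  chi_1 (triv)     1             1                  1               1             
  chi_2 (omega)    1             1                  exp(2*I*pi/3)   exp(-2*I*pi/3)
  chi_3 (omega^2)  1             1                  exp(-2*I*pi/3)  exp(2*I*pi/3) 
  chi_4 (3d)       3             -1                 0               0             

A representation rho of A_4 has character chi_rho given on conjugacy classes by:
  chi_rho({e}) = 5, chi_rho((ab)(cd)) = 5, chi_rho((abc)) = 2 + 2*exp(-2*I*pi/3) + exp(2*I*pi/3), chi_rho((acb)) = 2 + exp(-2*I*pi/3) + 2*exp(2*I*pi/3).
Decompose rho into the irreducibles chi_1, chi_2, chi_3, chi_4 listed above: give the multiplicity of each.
Multiplicities: chi_1: 2, chi_2: 1, chi_3: 2, chi_4: 0.

Argument: Use <chi_rho, chi> = (1/|G|) sum_C |C| * chi_rho(C) * conj(chi(C)) with |G| = 12 for each irreducible chi in the table:
  <chi_rho, chi_1> = (1/12)[1*(5)*conj(1) + 3*(5)*conj(1) + 4*(2 + 2*exp(-2*I*pi/3) + exp(2*I*pi/3))*conj(1) + 4*(2 + exp(-2*I*pi/3) + 2*exp(2*I*pi/3))*conj(1)]
      = (1/12)[(5) + (15) + (8 + 8*exp(-2*I*pi/3) + 4*exp(2*I*pi/3)) + (8 + 4*exp(-2*I*pi/3) + 8*exp(2*I*pi/3))] = 24/12 = 2
  <chi_rho, chi_2> = (1/12)[1*(5)*conj(1) + 3*(5)*conj(1) + 4*(2 + 2*exp(-2*I*pi/3) + exp(2*I*pi/3))*conj(exp(2*I*pi/3)) + 4*(2 + exp(-2*I*pi/3) + 2*exp(2*I*pi/3))*conj(exp(-2*I*pi/3))]
      = (1/12)[(5) + (15) + (-4) + (-4)] = 12/12 = 1
  <chi_rho, chi_3> = (1/12)[1*(5)*conj(1) + 3*(5)*conj(1) + 4*(2 + 2*exp(-2*I*pi/3) + exp(2*I*pi/3))*conj(exp(-2*I*pi/3)) + 4*(2 + exp(-2*I*pi/3) + 2*exp(2*I*pi/3))*conj(exp(2*I*pi/3))]
      = (1/12)[(5) + (15) + (8 + 4*exp(-2*I*pi/3) + 8*exp(2*I*pi/3)) + (8 + 8*exp(-2*I*pi/3) + 4*exp(2*I*pi/3))] = 24/12 = 2
  <chi_rho, chi_4> = (1/12)[1*(5)*conj(3) + 3*(5)*conj(-1) + 4*(2 + 2*exp(-2*I*pi/3) + exp(2*I*pi/3))*conj(0) + 4*(2 + exp(-2*I*pi/3) + 2*exp(2*I*pi/3))*conj(0)]
      = (1/12)[(15) + (-15) + (0) + (0)] = 0/12 = 0
(Exp terms are combined using exp(i*s)*conj(exp(i*t)) = exp(i*(s-t)), and sums of them are collapsed using the identity that for every m > 1 the m distinct m-th roots of unity sum to 0, e.g. 1 + exp(2*I*pi/3) + exp(-2*I*pi/3) = 0.)
Dimension check: dim(rho) = sum (mult * dim) = 2*1 + 1*1 + 2*1 + 0*3 = 5 = chi_rho(e) = 5.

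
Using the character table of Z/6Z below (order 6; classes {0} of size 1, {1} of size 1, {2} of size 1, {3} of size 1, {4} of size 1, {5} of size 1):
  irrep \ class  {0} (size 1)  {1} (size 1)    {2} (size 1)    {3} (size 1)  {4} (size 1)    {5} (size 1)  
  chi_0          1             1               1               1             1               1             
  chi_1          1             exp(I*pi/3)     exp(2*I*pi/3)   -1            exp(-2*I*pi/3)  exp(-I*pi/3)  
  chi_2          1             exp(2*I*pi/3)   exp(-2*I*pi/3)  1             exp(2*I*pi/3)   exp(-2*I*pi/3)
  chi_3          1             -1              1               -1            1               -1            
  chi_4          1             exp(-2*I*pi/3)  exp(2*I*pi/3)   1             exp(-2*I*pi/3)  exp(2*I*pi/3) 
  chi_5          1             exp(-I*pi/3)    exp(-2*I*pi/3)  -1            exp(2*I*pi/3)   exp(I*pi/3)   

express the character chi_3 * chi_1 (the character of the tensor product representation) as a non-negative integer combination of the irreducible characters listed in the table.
chi_3 tensor chi_1 = chi_4 (all other irreducibles have multiplicity 0).

Why: The character of a tensor product is the pointwise product (chi_3 * chi_1)(C) = chi_3(C) * chi_1(C):
  {0}: (1)*(1), {1}: (-1)*(exp(I*pi/3)), {2}: (1)*(exp(2*I*pi/3)), {3}: (-1)*(-1), {4}: (1)*(exp(-2*I*pi/3)), {5}: (-1)*(exp(-I*pi/3))
so (chi_3 * chi_1) takes values
  {0} -> 1, {1} -> -exp(I*pi/3), {2} -> exp(2*I*pi/3), {3} -> 1, {4} -> exp(-2*I*pi/3), {5} -> -exp(-I*pi/3).
Now take the inner product of this character with each irreducible chi from the table, <chi_3*chi_1, chi> = (1/6) sum_C |C| (chi_3*chi_1)(C) conj(chi(C)):
  <chi_3*chi_1, chi_0> = (1/6)[1*(1)*conj(1) + 1*(-exp(I*pi/3))*conj(1) + 1*(exp(2*I*pi/3))*conj(1) + 1*(1)*conj(1) + 1*(exp(-2*I*pi/3))*conj(1) + 1*(-exp(-I*pi/3))*conj(1)]
      = (1/6)[(1) + (-exp(I*pi/3)) + (exp(2*I*pi/3)) + (1) + (exp(-2*I*pi/3)) + (-exp(-I*pi/3))] = 0/6 = 0
  <chi_3*chi_1, chi_1> = (1/6)[1*(1)*conj(1) + 1*(-exp(I*pi/3))*conj(exp(I*pi/3)) + 1*(exp(2*I*pi/3))*conj(exp(2*I*pi/3)) + 1*(1)*conj(-1) + 1*(exp(-2*I*pi/3))*conj(exp(-2*I*pi/3)) + 1*(-exp(-I*pi/3))*conj(exp(-I*pi/3))]
      = (1/6)[(1) + (-1) + (1) + (-1) + (1) + (-1)] = 0/6 = 0
  <chi_3*chi_1, chi_2> = (1/6)[1*(1)*conj(1) + 1*(-exp(I*pi/3))*conj(exp(2*I*pi/3)) + 1*(exp(2*I*pi/3))*conj(exp(-2*I*pi/3)) + 1*(1)*conj(1) + 1*(exp(-2*I*pi/3))*conj(exp(2*I*pi/3)) + 1*(-exp(-I*pi/3))*conj(exp(-2*I*pi/3))]
      = (1/6)[(1) + (-exp(-I*pi/3)) + (exp(-2*I*pi/3)) + (1) + (exp(2*I*pi/3)) + (-exp(I*pi/3))] = 0/6 = 0
  <chi_3*chi_1, chi_3> = (1/6)[1*(1)*conj(1) + 1*(-exp(I*pi/3))*conj(-1) + 1*(exp(2*I*pi/3))*conj(1) + 1*(1)*conj(-1) + 1*(exp(-2*I*pi/3))*conj(1) + 1*(-exp(-I*pi/3))*conj(-1)]
      = (1/6)[(1) + (exp(I*pi/3)) + (exp(2*I*pi/3)) + (-1) + (exp(-2*I*pi/3)) + (exp(-I*pi/3))] = 0/6 = 0
  <chi_3*chi_1, chi_4> = (1/6)[1*(1)*conj(1) + 1*(-exp(I*pi/3))*conj(exp(-2*I*pi/3)) + 1*(exp(2*I*pi/3))*conj(exp(2*I*pi/3)) + 1*(1)*conj(1) + 1*(exp(-2*I*pi/3))*conj(exp(-2*I*pi/3)) + 1*(-exp(-I*pi/3))*conj(exp(2*I*pi/3))]
      = (1/6)[(1) + (1) + (1) + (1) + (1) + (1)] = 6/6 = 1
  <chi_3*chi_1, chi_5> = (1/6)[1*(1)*conj(1) + 1*(-exp(I*pi/3))*conj(exp(-I*pi/3)) + 1*(exp(2*I*pi/3))*conj(exp(-2*I*pi/3)) + 1*(1)*conj(-1) + 1*(exp(-2*I*pi/3))*conj(exp(2*I*pi/3)) + 1*(-exp(-I*pi/3))*conj(exp(I*pi/3))]
      = (1/6)[(1) + (-exp(2*I*pi/3)) + (exp(-2*I*pi/3)) + (-1) + (exp(2*I*pi/3)) + (-exp(-2*I*pi/3))] = 0/6 = 0
(Exp terms are combined using exp(i*s)*conj(exp(i*t)) = exp(i*(s-t)), and sums of them are collapsed using the identity that for every m > 1 the m distinct m-th roots of unity sum to 0, e.g. 1 + exp(2*I*pi/3) + exp(-2*I*pi/3) = 0.)
Hence the multiplicities are chi_4: 1. Dimension check: dim(chi_3)*dim(chi_1) = 1*1 = 1 and sum (mult * dim) = 1*1 = 1.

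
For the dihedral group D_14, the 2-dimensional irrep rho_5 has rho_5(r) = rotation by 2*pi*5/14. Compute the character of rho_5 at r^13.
chi_{rho_5}(r^13) = 2*cos(2*pi*5*13/14) = -2*cos(2*pi/7)

Justification: rho_5(r^13) is rotation by angle 2*pi*5*13/14, whose trace is 2*cos(2*pi*5*13/14) = -2*cos(2*pi/7).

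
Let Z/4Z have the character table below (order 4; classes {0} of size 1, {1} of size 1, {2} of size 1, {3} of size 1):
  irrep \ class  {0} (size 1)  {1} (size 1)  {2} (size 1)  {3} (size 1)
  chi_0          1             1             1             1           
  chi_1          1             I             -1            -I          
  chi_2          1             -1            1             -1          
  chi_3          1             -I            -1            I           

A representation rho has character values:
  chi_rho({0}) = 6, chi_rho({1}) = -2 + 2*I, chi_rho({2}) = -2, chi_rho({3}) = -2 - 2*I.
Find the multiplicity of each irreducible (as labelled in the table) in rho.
Multiplicities: chi_0: 0, chi_1: 3, chi_2: 2, chi_3: 1.

Details: Use <chi_rho, chi> = (1/|G|) sum_C |C| * chi_rho(C) * conj(chi(C)) with |G| = 4 for each irreducible chi in the table:
  <chi_rho, chi_0> = (1/4)[1*(6)*conj(1) + 1*(-2 + 2*I)*conj(1) + 1*(-2)*conj(1) + 1*(-2 - 2*I)*conj(1)]
      = (1/4)[(6) + (-2 + 2*I) + (-2) + (-2 - 2*I)] = 0/4 = 0
  <chi_rho, chi_1> = (1/4)[1*(6)*conj(1) + 1*(-2 + 2*I)*conj(I) + 1*(-2)*conj(-1) + 1*(-2 - 2*I)*conj(-I)]
      = (1/4)[(6) + (2 + 2*I) + (2) + (2 - 2*I)] = 12/4 = 3
  <chi_rho, chi_2> = (1/4)[1*(6)*conj(1) + 1*(-2 + 2*I)*conj(-1) + 1*(-2)*conj(1) + 1*(-2 - 2*I)*conj(-1)]
      = (1/4)[(6) + (2 - 2*I) + (-2) + (2 + 2*I)] = 8/4 = 2
  <chi_rho, chi_3> = (1/4)[1*(6)*conj(1) + 1*(-2 + 2*I)*conj(-I) + 1*(-2)*conj(-1) + 1*(-2 - 2*I)*conj(I)]
      = (1/4)[(6) + (-2 - 2*I) + (2) + (-2 + 2*I)] = 4/4 = 1
(Exp terms are combined using exp(i*s)*conj(exp(i*t)) = exp(i*(s-t)), and sums of them are collapsed using the identity that for every m > 1 the m distinct m-th roots of unity sum to 0, e.g. 1 + exp(2*I*pi/3) + exp(-2*I*pi/3) = 0.)
Dimension check: dim(rho) = sum (mult * dim) = 0*1 + 3*1 + 2*1 + 1*1 = 6 = chi_rho(e) = 6.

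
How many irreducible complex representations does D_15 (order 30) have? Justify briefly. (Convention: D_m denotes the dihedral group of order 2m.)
9

Reasoning: The number of irreducible complex representations of a finite group equals its number of conjugacy classes. D_15 has 9 conjugacy classes ((n+3)/2 for n odd), so D_15 (order 30) has exactly 9 irreducible complex representations.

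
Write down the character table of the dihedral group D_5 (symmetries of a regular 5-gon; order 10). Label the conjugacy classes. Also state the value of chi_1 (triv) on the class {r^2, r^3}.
Conjugacy classes: {e} of size 1, {r^1, r^4} of size 2, {r^2, r^3} of size 2, {s, sr, ..., sr^4} of size 5.
Character table:
  irrep \ class              {e} (size 1)  {r^1, r^4} (size 2)  {r^2, r^3} (size 2)  {s, sr, ..., sr^4} (size 5)
  chi_1 (triv)               1             1                    1                    1                          
  chi_2 (sign: r->1, s->-1)  1             1                    1                    -1                         
  chi_3 (2d, j=1)            2             -1/2 + sqrt(5)/2     -sqrt(5)/2 - 1/2     0                          
  chi_4 (2d, j=2)            2             -sqrt(5)/2 - 1/2     -1/2 + sqrt(5)/2     0                          

Spot check: chi_1 (triv) on {r^2, r^3} = 1.

Proof sketch: D_5 has order 2*5 = 10 with 4 conjugacy classes, hence 4 irreducibles. Sum of squared dims 1 + 1 + 4 + 4 = 10 = |G|. Linear characters come from the abelianisation; the 2-dimensional irreps have character r^k -> 2*cos(2*pi*j*k/5), reflections -> 0.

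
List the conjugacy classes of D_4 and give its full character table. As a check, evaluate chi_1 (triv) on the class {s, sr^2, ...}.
Conjugacy classes: {e} of size 1, {r^2} of size 1, {r^1, r^3} of size 2, {s, sr^2, ...} of size 2, {sr, sr^3, ...} of size 2.
Character table:
  irrep \ class              {e} (size 1)  {r^2} (size 1)  {r^1, r^3} (size 2)  {s, sr^2, ...} (size 2)  {sr, sr^3, ...} (size 2)
  chi_1 (triv)               1             1               1                    1                        1                       
  chi_2 (sign: r->1, s->-1)  1             1               1                    -1                       -1                      
  chi_3 (r->-1, s->1)        1             1               -1                   1                        -1                      
  chi_4 (r->-1, s->-1)       1             1               -1                   -1                       1                       
  chi_5 (2d, j=1)            2             -2              0                    0                        0                       

Spot check: chi_1 (triv) on {s, sr^2, ...} = 1.

Argument: D_4 has order 2*4 = 8 with 5 conjugacy classes, hence 5 irreducibles. Sum of squared dims 1 + 1 + 1 + 1 + 4 = 8 = |G|. Linear characters come from the abelianisation; the 2-dimensional irreps have character r^k -> 2*cos(2*pi*j*k/4), reflections -> 0.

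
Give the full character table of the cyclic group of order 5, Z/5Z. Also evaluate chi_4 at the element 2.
Character table of Z/5Z (irreps indexed chi_0,...,chi_4 with chi_k(m) = zeta_5^(k*m), zeta_5 = exp(2*pi*i/5)):
  irrep \ class  {0} (size 1)  {1} (size 1)    {2} (size 1)    {3} (size 1)    {4} (size 1)  
  chi_0          1             1               1               1               1             
  chi_1          1             exp(2*I*pi/5)   exp(4*I*pi/5)   exp(-4*I*pi/5)  exp(-2*I*pi/5)
  chi_2          1             exp(4*I*pi/5)   exp(-2*I*pi/5)  exp(2*I*pi/5)   exp(-4*I*pi/5)
  chi_3          1             exp(-4*I*pi/5)  exp(2*I*pi/5)   exp(-2*I*pi/5)  exp(4*I*pi/5) 
  chi_4          1             exp(-2*I*pi/5)  exp(-4*I*pi/5)  exp(4*I*pi/5)   exp(2*I*pi/5) 

Spot check: chi_4(2) = zeta_5^(4*2) = zeta_5^8 = exp(-4*I*pi/5).

Solution. Z/5Z is abelian, so all 5 irreducible complex representations are 1-dimensional. They are given by chi_k(m) = zeta_5^(k*m) for k = 0,...,4. Row orthogonality: sum_m chi_k(m) conj(chi_l(m)) = 5 * [k = l].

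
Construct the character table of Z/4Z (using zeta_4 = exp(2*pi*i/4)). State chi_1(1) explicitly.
Character table of Z/4Z (irreps indexed chi_0,...,chi_3 with chi_k(m) = zeta_4^(k*m), zeta_4 = exp(2*pi*i/4)):
  irrep \ class  {0} (size 1)  {1} (size 1)  {2} (size 1)  {3} (size 1)
  chi_0          1             1             1             1           
  chi_1          1             I             -1            -I          
  chi_2          1             -1            1             -1          
  chi_3          1             -I            -1            I           

Spot check: chi_1(1) = zeta_4^(1*1) = zeta_4^1 = I.

Solution. Z/4Z is abelian, so all 4 irreducible complex representations are 1-dimensional. They are given by chi_k(m) = zeta_4^(k*m) for k = 0,...,3. Row orthogonality: sum_m chi_k(m) conj(chi_l(m)) = 4 * [k = l].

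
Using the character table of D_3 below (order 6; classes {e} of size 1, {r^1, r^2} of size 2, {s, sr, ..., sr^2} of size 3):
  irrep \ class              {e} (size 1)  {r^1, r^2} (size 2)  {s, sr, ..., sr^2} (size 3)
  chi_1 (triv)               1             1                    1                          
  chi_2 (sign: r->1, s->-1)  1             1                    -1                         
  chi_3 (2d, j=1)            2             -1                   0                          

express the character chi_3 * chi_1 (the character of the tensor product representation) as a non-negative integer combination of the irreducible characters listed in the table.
chi_3 tensor chi_1 = chi_3 (all other irreducibles have multiplicity 0).

Why: The character of a tensor product is the pointwise product (chi_3 * chi_1)(C) = chi_3(C) * chi_1(C):
  {e}: (2)*(1), {r^1, r^2}: (-1)*(1), {s, sr, ..., sr^2}: (0)*(1)
so (chi_3 * chi_1) takes values
  {e} -> 2, {r^1, r^2} -> -1, {s, sr, ..., sr^2} -> 0.
Now take the inner product of this character with each irreducible chi from the table, <chi_3*chi_1, chi> = (1/6) sum_C |C| (chi_3*chi_1)(C) conj(chi(C)):
  <chi_3*chi_1, chi_1> = (1/6)[1*(2)*conj(1) + 2*(-1)*conj(1) + 3*(0)*conj(1)]
      = (1/6)[(2) + (-2) + (0)] = 0/6 = 0
  <chi_3*chi_1, chi_2> = (1/6)[1*(2)*conj(1) + 2*(-1)*conj(1) + 3*(0)*conj(-1)]
      = (1/6)[(2) + (-2) + (0)] = 0/6 = 0
  <chi_3*chi_1, chi_3> = (1/6)[1*(2)*conj(2) + 2*(-1)*conj(-1) + 3*(0)*conj(0)]
      = (1/6)[(4) + (2) + (0)] = 6/6 = 1
Hence the multiplicities are chi_3: 1. Dimension check: dim(chi_3)*dim(chi_1) = 2*1 = 2 and sum (mult * dim) = 1*2 = 2.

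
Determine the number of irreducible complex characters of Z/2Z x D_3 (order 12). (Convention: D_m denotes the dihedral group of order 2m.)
6

Proof sketch: The number of irreducible complex representations of a finite group equals its number of conjugacy classes. For a direct product, #classes(G x H) = #classes(G) * #classes(H). Z/2Z has 2 classes (abelian), D_3 has 3 classes, so 2 * 3 = 6, so Z/2Z x D_3 (order 12) has exactly 6 irreducible complex representations.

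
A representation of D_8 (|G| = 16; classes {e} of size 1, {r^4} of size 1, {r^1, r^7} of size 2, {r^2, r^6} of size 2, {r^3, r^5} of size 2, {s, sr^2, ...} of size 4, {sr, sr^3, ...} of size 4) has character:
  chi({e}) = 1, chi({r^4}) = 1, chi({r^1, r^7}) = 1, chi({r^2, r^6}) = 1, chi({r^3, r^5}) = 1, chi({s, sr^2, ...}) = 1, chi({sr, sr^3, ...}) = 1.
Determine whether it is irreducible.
Irreducible: <chi, chi> = 1.

Proof sketch: <chi, chi> = (1/|G|) sum_C |C| * |chi(C)|^2 = (1/16)[1*|1|^2 + 1*|1|^2 + 2*|1|^2 + 2*|1|^2 + 2*|1|^2 + 4*|1|^2 + 4*|1|^2]
  = (1/16)[(1) + (1) + (2) + (2) + (2) + (4) + (4)] = 16/16 = 1.
A character is irreducible iff <chi, chi> = 1, so this representation is irreducible.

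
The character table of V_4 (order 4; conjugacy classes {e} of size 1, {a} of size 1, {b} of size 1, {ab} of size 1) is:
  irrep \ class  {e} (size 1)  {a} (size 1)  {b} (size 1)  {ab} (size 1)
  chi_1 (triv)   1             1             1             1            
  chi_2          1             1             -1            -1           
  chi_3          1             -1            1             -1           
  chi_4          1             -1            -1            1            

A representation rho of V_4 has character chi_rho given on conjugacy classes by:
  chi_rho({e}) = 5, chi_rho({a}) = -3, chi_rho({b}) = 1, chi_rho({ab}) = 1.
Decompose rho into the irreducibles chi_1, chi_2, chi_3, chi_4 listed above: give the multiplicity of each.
Multiplicities: chi_1: 1, chi_2: 0, chi_3: 2, chi_4: 2.

Reasoning: Use <chi_rho, chi> = (1/|G|) sum_C |C| * chi_rho(C) * conj(chi(C)) with |G| = 4 for each irreducible chi in the table:
  <chi_rho, chi_1> = (1/4)[1*(5)*conj(1) + 1*(-3)*conj(1) + 1*(1)*conj(1) + 1*(1)*conj(1)]
      = (1/4)[(5) + (-3) + (1) + (1)] = 4/4 = 1
  <chi_rho, chi_2> = (1/4)[1*(5)*conj(1) + 1*(-3)*conj(1) + 1*(1)*conj(-1) + 1*(1)*conj(-1)]
      = (1/4)[(5) + (-3) + (-1) + (-1)] = 0/4 = 0
  <chi_rho, chi_3> = (1/4)[1*(5)*conj(1) + 1*(-3)*conj(-1) + 1*(1)*conj(1) + 1*(1)*conj(-1)]
      = (1/4)[(5) + (3) + (1) + (-1)] = 8/4 = 2
  <chi_rho, chi_4> = (1/4)[1*(5)*conj(1) + 1*(-3)*conj(-1) + 1*(1)*conj(-1) + 1*(1)*conj(1)]
      = (1/4)[(5) + (3) + (-1) + (1)] = 8/4 = 2
Dimension check: dim(rho) = sum (mult * dim) = 1*1 + 0*1 + 2*1 + 2*1 = 5 = chi_rho(e) = 5.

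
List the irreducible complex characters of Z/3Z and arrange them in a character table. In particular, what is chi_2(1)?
Character table of Z/3Z (irreps indexed chi_0,...,chi_2 with chi_k(m) = zeta_3^(k*m), zeta_3 = exp(2*pi*i/3)):
  irrep \ class  {0} (size 1)  {1} (size 1)    {2} (size 1)  
  chi_0          1             1               1             
  chi_1          1             exp(2*I*pi/3)   exp(-2*I*pi/3)
  chi_2          1             exp(-2*I*pi/3)  exp(2*I*pi/3) 

Spot check: chi_2(1) = zeta_3^(2*1) = zeta_3^2 = exp(-2*I*pi/3).

Working: Z/3Z is abelian, so all 3 irreducible complex representations are 1-dimensional. They are given by chi_k(m) = zeta_3^(k*m) for k = 0,...,2. Row orthogonality: sum_m chi_k(m) conj(chi_l(m)) = 3 * [k = l].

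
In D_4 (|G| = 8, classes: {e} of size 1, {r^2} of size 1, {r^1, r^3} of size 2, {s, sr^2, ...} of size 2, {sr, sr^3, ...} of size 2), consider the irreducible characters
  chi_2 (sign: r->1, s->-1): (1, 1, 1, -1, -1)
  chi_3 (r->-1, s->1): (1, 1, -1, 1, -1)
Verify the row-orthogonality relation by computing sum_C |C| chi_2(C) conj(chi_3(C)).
Sum = 0; so <chi_2, chi_3> = 0 (distinct irreducibles are orthogonal).

Justification: Compute term by term over conjugacy classes (|C| * chi_2(C) * conj(chi_3(C))):
  1*(1)*conj(1) + 1*(1)*conj(1) + 2*(1)*conj(-1) + 2*(-1)*conj(1) + 2*(-1)*conj(-1)
  = (1) + (1) + (-2) + (-2) + (2)
  = 0.
Dividing by |G| = 8 gives 0/8 = 0, matching the row-orthogonality relation <chi_2, chi_3> = [chi_2 = chi_3].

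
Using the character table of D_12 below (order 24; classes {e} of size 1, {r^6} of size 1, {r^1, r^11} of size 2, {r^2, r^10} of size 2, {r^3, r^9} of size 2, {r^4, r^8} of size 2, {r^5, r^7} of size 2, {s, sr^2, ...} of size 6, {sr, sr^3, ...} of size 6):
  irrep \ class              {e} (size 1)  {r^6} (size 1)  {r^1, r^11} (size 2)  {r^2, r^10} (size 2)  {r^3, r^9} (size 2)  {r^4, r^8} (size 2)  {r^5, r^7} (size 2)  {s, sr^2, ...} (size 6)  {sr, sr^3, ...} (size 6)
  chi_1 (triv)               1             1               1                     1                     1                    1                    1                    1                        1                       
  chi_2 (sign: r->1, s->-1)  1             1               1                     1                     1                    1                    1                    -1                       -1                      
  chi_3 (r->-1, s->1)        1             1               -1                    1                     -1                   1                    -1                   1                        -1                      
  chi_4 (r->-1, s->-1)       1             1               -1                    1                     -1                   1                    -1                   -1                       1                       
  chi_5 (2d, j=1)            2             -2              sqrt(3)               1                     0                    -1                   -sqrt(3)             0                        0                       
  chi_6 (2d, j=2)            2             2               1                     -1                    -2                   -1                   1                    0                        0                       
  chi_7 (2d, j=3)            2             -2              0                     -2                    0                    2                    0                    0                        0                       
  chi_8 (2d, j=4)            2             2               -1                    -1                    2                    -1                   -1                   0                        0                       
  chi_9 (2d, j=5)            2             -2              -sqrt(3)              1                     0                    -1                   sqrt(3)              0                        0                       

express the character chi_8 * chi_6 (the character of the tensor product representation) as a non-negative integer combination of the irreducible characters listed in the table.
chi_8 tensor chi_6 = chi_3 + chi_4 + chi_6 (all other irreducibles have multiplicity 0).

Justification: The character of a tensor product is the pointwise product (chi_8 * chi_6)(C) = chi_8(C) * chi_6(C):
  {e}: (2)*(2), {r^6}: (2)*(2), {r^1, r^11}: (-1)*(1), {r^2, r^10}: (-1)*(-1), {r^3, r^9}: (2)*(-2), {r^4, r^8}: (-1)*(-1), {r^5, r^7}: (-1)*(1), {s, sr^2, ...}: (0)*(0), {sr, sr^3, ...}: (0)*(0)
so (chi_8 * chi_6) takes values
  {e} -> 4, {r^6} -> 4, {r^1, r^11} -> -1, {r^2, r^10} -> 1, {r^3, r^9} -> -4, {r^4, r^8} -> 1, {r^5, r^7} -> -1, {s, sr^2, ...} -> 0, {sr, sr^3, ...} -> 0.
Now take the inner product of this character with each irreducible chi from the table, <chi_8*chi_6, chi> = (1/24) sum_C |C| (chi_8*chi_6)(C) conj(chi(C)):
  <chi_8*chi_6, chi_1> = (1/24)[1*(4)*conj(1) + 1*(4)*conj(1) + 2*(-1)*conj(1) + 2*(1)*conj(1) + 2*(-4)*conj(1) + 2*(1)*conj(1) + 2*(-1)*conj(1) + 6*(0)*conj(1) + 6*(0)*conj(1)]
      = (1/24)[(4) + (4) + (-2) + (2) + (-8) + (2) + (-2) + (0) + (0)] = 0/24 = 0
  <chi_8*chi_6, chi_2> = (1/24)[1*(4)*conj(1) + 1*(4)*conj(1) + 2*(-1)*conj(1) + 2*(1)*conj(1) + 2*(-4)*conj(1) + 2*(1)*conj(1) + 2*(-1)*conj(1) + 6*(0)*conj(-1) + 6*(0)*conj(-1)]
      = (1/24)[(4) + (4) + (-2) + (2) + (-8) + (2) + (-2) + (0) + (0)] = 0/24 = 0
  <chi_8*chi_6, chi_3> = (1/24)[1*(4)*conj(1) + 1*(4)*conj(1) + 2*(-1)*conj(-1) + 2*(1)*conj(1) + 2*(-4)*conj(-1) + 2*(1)*conj(1) + 2*(-1)*conj(-1) + 6*(0)*conj(1) + 6*(0)*conj(-1)]
      = (1/24)[(4) + (4) + (2) + (2) + (8) + (2) + (2) + (0) + (0)] = 24/24 = 1
  <chi_8*chi_6, chi_4> = (1/24)[1*(4)*conj(1) + 1*(4)*conj(1) + 2*(-1)*conj(-1) + 2*(1)*conj(1) + 2*(-4)*conj(-1) + 2*(1)*conj(1) + 2*(-1)*conj(-1) + 6*(0)*conj(-1) + 6*(0)*conj(1)]
      = (1/24)[(4) + (4) + (2) + (2) + (8) + (2) + (2) + (0) + (0)] = 24/24 = 1
  <chi_8*chi_6, chi_5> = (1/24)[1*(4)*conj(2) + 1*(4)*conj(-2) + 2*(-1)*conj(sqrt(3)) + 2*(1)*conj(1) + 2*(-4)*conj(0) + 2*(1)*conj(-1) + 2*(-1)*conj(-sqrt(3)) + 6*(0)*conj(0) + 6*(0)*conj(0)]
      = (1/24)[(8) + (-8) + (-2*sqrt(3)) + (2) + (0) + (-2) + (2*sqrt(3)) + (0) + (0)] = 0/24 = 0
  <chi_8*chi_6, chi_6> = (1/24)[1*(4)*conj(2) + 1*(4)*conj(2) + 2*(-1)*conj(1) + 2*(1)*conj(-1) + 2*(-4)*conj(-2) + 2*(1)*conj(-1) + 2*(-1)*conj(1) + 6*(0)*conj(0) + 6*(0)*conj(0)]
      = (1/24)[(8) + (8) + (-2) + (-2) + (16) + (-2) + (-2) + (0) + (0)] = 24/24 = 1
  <chi_8*chi_6, chi_7> = (1/24)[1*(4)*conj(2) + 1*(4)*conj(-2) + 2*(-1)*conj(0) + 2*(1)*conj(-2) + 2*(-4)*conj(0) + 2*(1)*conj(2) + 2*(-1)*conj(0) + 6*(0)*conj(0) + 6*(0)*conj(0)]
      = (1/24)[(8) + (-8) + (0) + (-4) + (0) + (4) + (0) + (0) + (0)] = 0/24 = 0
  <chi_8*chi_6, chi_8> = (1/24)[1*(4)*conj(2) + 1*(4)*conj(2) + 2*(-1)*conj(-1) + 2*(1)*conj(-1) + 2*(-4)*conj(2) + 2*(1)*conj(-1) + 2*(-1)*conj(-1) + 6*(0)*conj(0) + 6*(0)*conj(0)]
      = (1/24)[(8) + (8) + (2) + (-2) + (-16) + (-2) + (2) + (0) + (0)] = 0/24 = 0
  <chi_8*chi_6, chi_9> = (1/24)[1*(4)*conj(2) + 1*(4)*conj(-2) + 2*(-1)*conj(-sqrt(3)) + 2*(1)*conj(1) + 2*(-4)*conj(0) + 2*(1)*conj(-1) + 2*(-1)*conj(sqrt(3)) + 6*(0)*conj(0) + 6*(0)*conj(0)]
      = (1/24)[(8) + (-8) + (2*sqrt(3)) + (2) + (0) + (-2) + (-2*sqrt(3)) + (0) + (0)] = 0/24 = 0
Hence the multiplicities are chi_3: 1, chi_4: 1, chi_6: 1. Dimension check: dim(chi_8)*dim(chi_6) = 2*2 = 4 and sum (mult * dim) = 1*1 + 1*1 + 1*2 = 4.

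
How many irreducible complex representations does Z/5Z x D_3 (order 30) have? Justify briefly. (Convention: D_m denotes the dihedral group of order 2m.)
15

Working: The number of irreducible complex representations of a finite group equals its number of conjugacy classes. For a direct product, #classes(G x H) = #classes(G) * #classes(H). Z/5Z has 5 classes (abelian), D_3 has 3 classes, so 5 * 3 = 15, so Z/5Z x D_3 (order 30) has exactly 15 irreducible complex representations.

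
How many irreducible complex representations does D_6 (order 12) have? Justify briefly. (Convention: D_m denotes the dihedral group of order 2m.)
6

Reasoning: The number of irreducible complex representations of a finite group equals its number of conjugacy classes. D_6 has 6 conjugacy classes (n/2 + 3 for n even), so D_6 (order 12) has exactly 6 irreducible complex representations.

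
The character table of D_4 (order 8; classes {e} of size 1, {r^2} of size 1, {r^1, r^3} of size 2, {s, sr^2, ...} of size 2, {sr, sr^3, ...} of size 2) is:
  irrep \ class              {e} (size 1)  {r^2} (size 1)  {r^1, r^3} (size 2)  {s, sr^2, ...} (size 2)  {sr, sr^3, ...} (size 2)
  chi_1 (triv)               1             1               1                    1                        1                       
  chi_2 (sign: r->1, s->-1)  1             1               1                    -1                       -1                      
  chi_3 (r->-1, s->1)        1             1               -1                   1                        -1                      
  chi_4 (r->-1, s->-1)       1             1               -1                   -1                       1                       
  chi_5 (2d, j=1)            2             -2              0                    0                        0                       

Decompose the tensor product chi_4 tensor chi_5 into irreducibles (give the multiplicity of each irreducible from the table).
chi_4 tensor chi_5 = chi_5 (all other irreducibles have multiplicity 0).

Reasoning: The character of a tensor product is the pointwise product (chi_4 * chi_5)(C) = chi_4(C) * chi_5(C):
  {e}: (1)*(2), {r^2}: (1)*(-2), {r^1, r^3}: (-1)*(0), {s, sr^2, ...}: (-1)*(0), {sr, sr^3, ...}: (1)*(0)
so (chi_4 * chi_5) takes values
  {e} -> 2, {r^2} -> -2, {r^1, r^3} -> 0, {s, sr^2, ...} -> 0, {sr, sr^3, ...} -> 0.
Now take the inner product of this character with each irreducible chi from the table, <chi_4*chi_5, chi> = (1/8) sum_C |C| (chi_4*chi_5)(C) conj(chi(C)):
  <chi_4*chi_5, chi_1> = (1/8)[1*(2)*conj(1) + 1*(-2)*conj(1) + 2*(0)*conj(1) + 2*(0)*conj(1) + 2*(0)*conj(1)]
      = (1/8)[(2) + (-2) + (0) + (0) + (0)] = 0/8 = 0
  <chi_4*chi_5, chi_2> = (1/8)[1*(2)*conj(1) + 1*(-2)*conj(1) + 2*(0)*conj(1) + 2*(0)*conj(-1) + 2*(0)*conj(-1)]
      = (1/8)[(2) + (-2) + (0) + (0) + (0)] = 0/8 = 0
  <chi_4*chi_5, chi_3> = (1/8)[1*(2)*conj(1) + 1*(-2)*conj(1) + 2*(0)*conj(-1) + 2*(0)*conj(1) + 2*(0)*conj(-1)]
      = (1/8)[(2) + (-2) + (0) + (0) + (0)] = 0/8 = 0
  <chi_4*chi_5, chi_4> = (1/8)[1*(2)*conj(1) + 1*(-2)*conj(1) + 2*(0)*conj(-1) + 2*(0)*conj(-1) + 2*(0)*conj(1)]
      = (1/8)[(2) + (-2) + (0) + (0) + (0)] = 0/8 = 0
  <chi_4*chi_5, chi_5> = (1/8)[1*(2)*conj(2) + 1*(-2)*conj(-2) + 2*(0)*conj(0) + 2*(0)*conj(0) + 2*(0)*conj(0)]
      = (1/8)[(4) + (4) + (0) + (0) + (0)] = 8/8 = 1
Hence the multiplicities are chi_5: 1. Dimension check: dim(chi_4)*dim(chi_5) = 1*2 = 2 and sum (mult * dim) = 1*2 = 2.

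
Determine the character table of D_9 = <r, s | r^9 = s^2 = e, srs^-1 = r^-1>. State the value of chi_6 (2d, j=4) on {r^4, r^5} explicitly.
Conjugacy classes: {e} of size 1, {r^1, r^8} of size 2, {r^2, r^7} of size 2, {r^3, r^6} of size 2, {r^4, r^5} of size 2, {s, sr, ..., sr^8} of size 9.
Character table:
  irrep \ class              {e} (size 1)  {r^1, r^8} (size 2)  {r^2, r^7} (size 2)  {r^3, r^6} (size 2)  {r^4, r^5} (size 2)  {s, sr, ..., sr^8} (size 9)
  chi_1 (triv)               1             1                    1                    1                    1                    1                          
  chi_2 (sign: r->1, s->-1)  1             1                    1                    1                    1                    -1                         
  chi_3 (2d, j=1)            2             2*cos(2*pi/9)        2*cos(4*pi/9)        -1                   -2*cos(pi/9)         0                          
  chi_4 (2d, j=2)            2             2*cos(4*pi/9)        -2*cos(pi/9)         -1                   2*cos(2*pi/9)        0                          
  chi_5 (2d, j=3)            2             -1                   -1                   2                    -1                   0                          
  chi_6 (2d, j=4)            2             -2*cos(pi/9)         2*cos(2*pi/9)        -1                   2*cos(4*pi/9)        0                          

Spot check: chi_6 (2d, j=4) on {r^4, r^5} = 2*cos(4*pi/9).

Solution. D_9 has order 2*9 = 18 with 6 conjugacy classes, hence 6 irreducibles. Sum of squared dims 1 + 1 + 4 + 4 + 4 + 4 = 18 = |G|. Linear characters come from the abelianisation; the 2-dimensional irreps have character r^k -> 2*cos(2*pi*j*k/9), reflections -> 0.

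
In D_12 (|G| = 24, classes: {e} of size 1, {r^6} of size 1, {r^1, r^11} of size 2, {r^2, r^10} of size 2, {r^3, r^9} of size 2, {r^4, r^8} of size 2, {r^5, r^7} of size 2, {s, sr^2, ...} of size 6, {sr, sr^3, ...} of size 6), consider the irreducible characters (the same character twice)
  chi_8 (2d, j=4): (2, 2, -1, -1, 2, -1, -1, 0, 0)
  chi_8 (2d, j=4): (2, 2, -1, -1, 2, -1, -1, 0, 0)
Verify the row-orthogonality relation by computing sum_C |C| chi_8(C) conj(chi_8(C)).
Sum = 24 = |G| = 24; so <chi_8, chi_8> = 1 (norm-1 confirms irreducibility).

Proof sketch: Compute term by term over conjugacy classes (|C| * chi_8(C) * conj(chi_8(C))):
  1*(2)*conj(2) + 1*(2)*conj(2) + 2*(-1)*conj(-1) + 2*(-1)*conj(-1) + 2*(2)*conj(2) + 2*(-1)*conj(-1) + 2*(-1)*conj(-1) + 6*(0)*conj(0) + 6*(0)*conj(0)
  = (4) + (4) + (2) + (2) + (8) + (2) + (2) + (0) + (0)
  = 24.
Dividing by |G| = 24 gives 24/24 = 1, matching the row-orthogonality relation <chi_8, chi_8> = [chi_8 = chi_8].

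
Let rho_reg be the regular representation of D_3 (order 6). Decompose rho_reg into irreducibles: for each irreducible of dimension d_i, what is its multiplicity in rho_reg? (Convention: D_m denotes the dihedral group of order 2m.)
Each irreducible V_i of dimension d_i appears with multiplicity d_i, i.e. rho_reg = (direct sum over all irreducibles V_i) d_i V_i. The irreducible dimensions for D_3 are 1, 1, 2: 2 irreducibles of dimension 1, each with multiplicity 1; 1 irreducible of dimension 2, with multiplicity 2. Total dimension 2*1*1 + 1*2*2 = 6 = |G|.

Details: General theorem: in the regular representation of a finite group G, each irreducible appears with multiplicity equal to its dimension. Check: dim(rho_reg) = sum d_i^2 = 1 + 1 + 4 = 6 = |G|.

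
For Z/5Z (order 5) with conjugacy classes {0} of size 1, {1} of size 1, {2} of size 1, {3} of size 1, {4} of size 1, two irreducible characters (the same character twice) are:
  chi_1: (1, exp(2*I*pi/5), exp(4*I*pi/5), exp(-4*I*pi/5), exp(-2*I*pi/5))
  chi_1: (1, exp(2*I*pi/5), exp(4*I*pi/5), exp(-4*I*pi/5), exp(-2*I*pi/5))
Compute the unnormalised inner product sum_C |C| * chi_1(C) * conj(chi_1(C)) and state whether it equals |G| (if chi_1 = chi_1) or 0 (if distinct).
Sum = 5 = |G| = 5; so <chi_1, chi_1> = 1 (norm-1 confirms irreducibility).

Explanation: Compute term by term over conjugacy classes (|C| * chi_1(C) * conj(chi_1(C))):
  1*(1)*conj(1) + 1*(exp(2*I*pi/5))*conj(exp(2*I*pi/5)) + 1*(exp(4*I*pi/5))*conj(exp(4*I*pi/5)) + 1*(exp(-4*I*pi/5))*conj(exp(-4*I*pi/5)) + 1*(exp(-2*I*pi/5))*conj(exp(-2*I*pi/5))
  = (1) + (1) + (1) + (1) + (1)
  = 5.
(Exp terms are combined using exp(i*s)*conj(exp(i*t)) = exp(i*(s-t)), and sums of them are collapsed using the identity that for every m > 1 the m distinct m-th roots of unity sum to 0, e.g. 1 + exp(2*I*pi/3) + exp(-2*I*pi/3) = 0.)
Dividing by |G| = 5 gives 5/5 = 1, matching the row-orthogonality relation <chi_1, chi_1> = [chi_1 = chi_1].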